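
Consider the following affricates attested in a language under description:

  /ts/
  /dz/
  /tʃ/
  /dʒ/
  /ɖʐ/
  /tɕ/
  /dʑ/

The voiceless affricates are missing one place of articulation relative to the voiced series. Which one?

alveolar: voiceless /ts/, voiced /dz/.
postalveolar: voiceless /tʃ/, voiced /dʒ/.
retroflex: voiceless —, voiced /ɖʐ/.
alveolo-palatal: voiceless /tɕ/, voiced /dʑ/.
Every place of articulation has a voiceless member except retroflex, where /ʈʂ/ would be expected.

retroflex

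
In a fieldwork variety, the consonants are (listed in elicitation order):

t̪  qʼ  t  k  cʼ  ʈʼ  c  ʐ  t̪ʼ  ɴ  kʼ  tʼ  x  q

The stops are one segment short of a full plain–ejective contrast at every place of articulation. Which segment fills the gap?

/ʈ/

dental: plain /t̪/, ejective /t̪ʼ/.
alveolar: plain /t/, ejective /tʼ/.
retroflex: plain —, ejective /ʈʼ/.
palatal: plain /c/, ejective /cʼ/.
velar: plain /k/, ejective /kʼ/.
uvular: plain /q/, ejective /qʼ/.
The retroflex row has no plain member, so the gap is the plain retroflex stop /ʈ/.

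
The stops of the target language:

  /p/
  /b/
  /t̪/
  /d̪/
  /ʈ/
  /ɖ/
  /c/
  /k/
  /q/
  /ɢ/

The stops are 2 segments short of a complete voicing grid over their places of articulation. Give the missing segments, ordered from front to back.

/ɟ/, /ɡ/

place of articulation  voiceless  voiced  
bilabial          p         b       
dental            t̪        d̪      
retroflex         ʈ         ɖ       
palatal           c         —       
velar             k         —       
uvular            q         ɢ       
Gaps, from front to back: palatal lacks voiced (/ɟ/); velar lacks voiced (/ɡ/).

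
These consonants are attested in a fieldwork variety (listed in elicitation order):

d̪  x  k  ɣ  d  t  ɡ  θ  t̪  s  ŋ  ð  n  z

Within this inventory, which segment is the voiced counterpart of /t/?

/d/

/t/ is a voiceless alveolar stop.
The voiced counterpart is a voiced alveolar stop — in this inventory, /d/.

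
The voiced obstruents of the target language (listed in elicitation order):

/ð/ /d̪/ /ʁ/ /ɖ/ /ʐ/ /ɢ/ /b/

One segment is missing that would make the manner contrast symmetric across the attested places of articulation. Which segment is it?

/β/

place of articulation  stop      fricative
bilabial          b         —       
dental            d̪        ð       
retroflex         ɖ         ʐ       
uvular            ɢ         ʁ       
The bilabial row has no fricative member, so the gap is the bilabial fricative /β/.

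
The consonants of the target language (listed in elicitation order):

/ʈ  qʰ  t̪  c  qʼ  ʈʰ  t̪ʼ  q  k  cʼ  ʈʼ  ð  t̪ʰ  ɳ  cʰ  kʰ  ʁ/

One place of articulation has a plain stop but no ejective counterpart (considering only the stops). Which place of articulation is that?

velar

Plain: /t̪/ (dental), /ʈ/ (retroflex), /c/ (palatal), /k/ (velar), /q/ (uvular).
Aspirated: /t̪ʰ/ (dental), /ʈʰ/ (retroflex), /cʰ/ (palatal), /kʰ/ (velar), /qʰ/ (uvular).
Ejective: /t̪ʼ/ (dental), /ʈʼ/ (retroflex), /cʼ/ (palatal), /qʼ/ (uvular).
Every place of articulation has an ejective member except velar, where /kʼ/ would be expected.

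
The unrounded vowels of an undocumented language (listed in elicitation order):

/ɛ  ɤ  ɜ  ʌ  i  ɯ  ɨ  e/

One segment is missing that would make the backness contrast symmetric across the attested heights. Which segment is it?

/ɘ/

height            front     central   back    
high              i         ɨ         ɯ       
high-mid          e         —         ɤ       
low-mid           ɛ         ɜ         ʌ       
The high-mid row has no central member, so the gap is the high-mid central unrounded vowel /ɘ/.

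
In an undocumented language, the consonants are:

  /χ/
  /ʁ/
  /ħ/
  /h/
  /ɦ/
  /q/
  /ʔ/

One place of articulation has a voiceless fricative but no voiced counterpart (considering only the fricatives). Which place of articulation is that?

place of articulation  voiceless  voiced  
uvular            χ         ʁ       
pharyngeal        ħ         —       
glottal           h         ɦ       
Every place of articulation has a voiced member except pharyngeal, where /ʕ/ would be expected.

pharyngeal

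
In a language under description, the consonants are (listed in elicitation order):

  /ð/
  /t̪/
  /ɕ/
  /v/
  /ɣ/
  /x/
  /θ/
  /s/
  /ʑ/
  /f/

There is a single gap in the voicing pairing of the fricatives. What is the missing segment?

/z/

place of articulation  voiceless  voiced  
labiodental       f         v       
dental            θ         ð       
alveolar          s         —       
alveolo-palatal   ɕ         ʑ       
velar             x         ɣ       
The alveolar row has no voiced member, so the gap is the voiced alveolar fricative /z/.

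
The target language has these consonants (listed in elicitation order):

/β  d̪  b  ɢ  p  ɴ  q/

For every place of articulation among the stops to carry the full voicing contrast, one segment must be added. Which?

/t̪/

place of articulation  voiceless  voiced  
bilabial          p         b       
dental            —         d̪      
uvular            q         ɢ       
The dental row has no voiceless member, so the gap is the voiceless dental stop /t̪/.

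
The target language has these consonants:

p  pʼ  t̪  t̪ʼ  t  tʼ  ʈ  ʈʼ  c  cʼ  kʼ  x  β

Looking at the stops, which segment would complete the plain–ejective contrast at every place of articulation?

place of articulation  plain     ejective
bilabial          p         pʼ      
dental            t̪        t̪ʼ     
alveolar          t         tʼ      
retroflex         ʈ         ʈʼ      
palatal           c         cʼ      
velar             —         kʼ      
The velar row has no plain member, so the gap is the plain velar stop /k/.

/k/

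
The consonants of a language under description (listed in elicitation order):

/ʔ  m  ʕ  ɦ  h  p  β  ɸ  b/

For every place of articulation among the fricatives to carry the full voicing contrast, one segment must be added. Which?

Voiceless: /ɸ/ (bilabial), /h/ (glottal).
Voiced: /β/ (bilabial), /ʕ/ (pharyngeal), /ɦ/ (glottal).
The pharyngeal row has no voiceless member, so the gap is the voiceless pharyngeal fricative /ħ/.

/ħ/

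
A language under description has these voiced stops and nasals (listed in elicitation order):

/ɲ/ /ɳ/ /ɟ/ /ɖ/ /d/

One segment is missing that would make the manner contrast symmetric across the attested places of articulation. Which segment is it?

Oral stop: /d/ (alveolar), /ɖ/ (retroflex), /ɟ/ (palatal).
Nasal: /ɳ/ (retroflex), /ɲ/ (palatal).
The alveolar row has no nasal member, so the gap is the alveolar nasal /n/.

/n/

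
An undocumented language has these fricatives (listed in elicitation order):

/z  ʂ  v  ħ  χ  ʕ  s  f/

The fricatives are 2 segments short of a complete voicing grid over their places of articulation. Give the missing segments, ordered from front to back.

/ʐ/, /ʁ/

place of articulation  voiceless  voiced  
labiodental       f         v       
alveolar          s         z       
retroflex         ʂ         —       
uvular            χ         —       
pharyngeal        ħ         ʕ       
Gaps, from front to back: retroflex lacks voiced (/ʐ/); uvular lacks voiced (/ʁ/).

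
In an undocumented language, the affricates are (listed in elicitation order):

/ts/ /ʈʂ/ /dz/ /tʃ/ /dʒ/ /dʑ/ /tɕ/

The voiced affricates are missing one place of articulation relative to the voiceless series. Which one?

retroflex

alveolar: voiceless /ts/, voiced /dz/.
postalveolar: voiceless /tʃ/, voiced /dʒ/.
retroflex: voiceless /ʈʂ/, voiced —.
alveolo-palatal: voiceless /tɕ/, voiced /dʑ/.
Every place of articulation has a voiced member except retroflex, where /ɖʐ/ would be expected.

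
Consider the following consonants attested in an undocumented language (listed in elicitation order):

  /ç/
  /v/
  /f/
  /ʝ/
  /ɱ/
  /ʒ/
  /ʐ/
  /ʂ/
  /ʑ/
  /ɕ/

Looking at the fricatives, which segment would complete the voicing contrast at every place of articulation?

/ʃ/

labiodental: voiceless /f/, voiced /v/.
postalveolar: voiceless —, voiced /ʒ/.
retroflex: voiceless /ʂ/, voiced /ʐ/.
alveolo-palatal: voiceless /ɕ/, voiced /ʑ/.
palatal: voiceless /ç/, voiced /ʝ/.
The postalveolar row has no voiceless member, so the gap is the voiceless postalveolar fricative /ʃ/.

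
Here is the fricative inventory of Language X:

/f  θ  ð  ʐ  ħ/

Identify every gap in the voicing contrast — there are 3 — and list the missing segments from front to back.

Voiceless: /f/ (labiodental), /θ/ (dental), /ħ/ (pharyngeal).
Voiced: /ð/ (dental), /ʐ/ (retroflex).
Gaps, from front to back: labiodental lacks voiced (/v/); retroflex lacks voiceless (/ʂ/); pharyngeal lacks voiced (/ʕ/).

/v/, /ʂ/, /ʕ/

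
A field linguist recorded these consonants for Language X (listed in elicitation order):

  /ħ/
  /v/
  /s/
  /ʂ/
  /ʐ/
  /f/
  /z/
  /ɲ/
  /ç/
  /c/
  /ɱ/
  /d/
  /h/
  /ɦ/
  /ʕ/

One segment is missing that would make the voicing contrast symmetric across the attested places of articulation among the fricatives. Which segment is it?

/ʝ/

labiodental: voiceless /f/, voiced /v/.
alveolar: voiceless /s/, voiced /z/.
retroflex: voiceless /ʂ/, voiced /ʐ/.
palatal: voiceless /ç/, voiced —.
pharyngeal: voiceless /ħ/, voiced /ʕ/.
glottal: voiceless /h/, voiced /ɦ/.
The palatal row has no voiced member, so the gap is the voiced palatal fricative /ʝ/.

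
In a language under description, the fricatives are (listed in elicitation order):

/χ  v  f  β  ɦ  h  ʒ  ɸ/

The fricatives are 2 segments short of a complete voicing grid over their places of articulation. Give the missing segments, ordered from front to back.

/ʃ/, /ʁ/

Voiceless: /ɸ/ (bilabial), /f/ (labiodental), /χ/ (uvular), /h/ (glottal).
Voiced: /β/ (bilabial), /v/ (labiodental), /ʒ/ (postalveolar), /ɦ/ (glottal).
Gaps, from front to back: postalveolar lacks voiceless (/ʃ/); uvular lacks voiced (/ʁ/).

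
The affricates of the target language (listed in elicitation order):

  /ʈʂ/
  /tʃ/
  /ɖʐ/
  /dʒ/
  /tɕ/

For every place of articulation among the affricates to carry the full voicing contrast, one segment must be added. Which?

/dʑ/

postalveolar: voiceless /tʃ/, voiced /dʒ/.
retroflex: voiceless /ʈʂ/, voiced /ɖʐ/.
alveolo-palatal: voiceless /tɕ/, voiced —.
The alveolo-palatal row has no voiced member, so the gap is the voiced alveolo-palatal affricate /dʑ/.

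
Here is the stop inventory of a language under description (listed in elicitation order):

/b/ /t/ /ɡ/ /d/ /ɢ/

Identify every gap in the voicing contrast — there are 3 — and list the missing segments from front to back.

/p/, /k/, /q/

Voiceless: /t/ (alveolar).
Voiced: /b/ (bilabial), /d/ (alveolar), /ɡ/ (velar), /ɢ/ (uvular).
Gaps, from front to back: bilabial lacks voiceless (/p/); velar lacks voiceless (/k/); uvular lacks voiceless (/q/).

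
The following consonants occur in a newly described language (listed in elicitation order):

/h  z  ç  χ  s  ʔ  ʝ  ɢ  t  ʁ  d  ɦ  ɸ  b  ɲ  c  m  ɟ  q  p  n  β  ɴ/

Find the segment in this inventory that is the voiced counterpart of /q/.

/ɢ/

/q/ is a voiceless uvular stop.
The voiced counterpart is a voiced uvular stop — in this inventory, /ɢ/.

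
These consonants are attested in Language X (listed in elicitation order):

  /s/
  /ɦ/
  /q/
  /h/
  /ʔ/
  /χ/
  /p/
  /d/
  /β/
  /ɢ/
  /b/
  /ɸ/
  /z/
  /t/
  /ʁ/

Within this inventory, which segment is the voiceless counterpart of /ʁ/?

/ʁ/ is a voiced uvular fricative.
The voiceless counterpart is a voiceless uvular fricative — in this inventory, /χ/.

/χ/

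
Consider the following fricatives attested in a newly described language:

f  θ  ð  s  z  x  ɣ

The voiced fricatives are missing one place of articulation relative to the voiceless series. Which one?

labiodental

place of articulation  voiceless  voiced  
labiodental       f         —       
dental            θ         ð       
alveolar          s         z       
velar             x         ɣ       
Every place of articulation has a voiced member except labiodental, where /v/ would be expected.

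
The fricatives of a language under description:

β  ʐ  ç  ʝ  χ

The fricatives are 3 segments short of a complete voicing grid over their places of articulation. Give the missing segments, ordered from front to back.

/ɸ/, /ʂ/, /ʁ/

bilabial: voiceless —, voiced /β/.
retroflex: voiceless —, voiced /ʐ/.
palatal: voiceless /ç/, voiced /ʝ/.
uvular: voiceless /χ/, voiced —.
Gaps, from front to back: bilabial lacks voiceless (/ɸ/); retroflex lacks voiceless (/ʂ/); uvular lacks voiced (/ʁ/).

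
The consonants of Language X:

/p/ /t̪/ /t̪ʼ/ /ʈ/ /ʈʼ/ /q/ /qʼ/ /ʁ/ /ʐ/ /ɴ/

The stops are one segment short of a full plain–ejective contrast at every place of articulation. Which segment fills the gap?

/pʼ/

bilabial: plain /p/, ejective —.
dental: plain /t̪/, ejective /t̪ʼ/.
retroflex: plain /ʈ/, ejective /ʈʼ/.
uvular: plain /q/, ejective /qʼ/.
The bilabial row has no ejective member, so the gap is the ejective bilabial stop /pʼ/.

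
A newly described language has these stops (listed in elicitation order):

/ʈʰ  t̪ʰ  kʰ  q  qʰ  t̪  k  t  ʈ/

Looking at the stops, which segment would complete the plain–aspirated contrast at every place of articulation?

/tʰ/

place of articulation  plain     aspirated
dental            t̪        t̪ʰ     
alveolar          t         —       
retroflex         ʈ         ʈʰ      
velar             k         kʰ      
uvular            q         qʰ      
The alveolar row has no aspirated member, so the gap is the aspirated alveolar stop /tʰ/.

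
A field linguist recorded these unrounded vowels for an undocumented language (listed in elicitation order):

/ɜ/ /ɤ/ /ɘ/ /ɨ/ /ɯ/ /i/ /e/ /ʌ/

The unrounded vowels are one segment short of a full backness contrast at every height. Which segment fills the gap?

Front: /i/ (high), /e/ (high-mid).
Central: /ɨ/ (high), /ɘ/ (high-mid), /ɜ/ (low-mid).
Back: /ɯ/ (high), /ɤ/ (high-mid), /ʌ/ (low-mid).
The low-mid row has no front member, so the gap is the low-mid front unrounded vowel /ɛ/.

/ɛ/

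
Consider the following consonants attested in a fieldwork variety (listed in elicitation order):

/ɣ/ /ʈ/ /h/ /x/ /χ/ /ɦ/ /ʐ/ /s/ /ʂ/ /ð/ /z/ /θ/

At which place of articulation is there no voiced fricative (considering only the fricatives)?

Voiceless: /θ/ (dental), /s/ (alveolar), /ʂ/ (retroflex), /x/ (velar), /χ/ (uvular), /h/ (glottal).
Voiced: /ð/ (dental), /z/ (alveolar), /ʐ/ (retroflex), /ɣ/ (velar), /ɦ/ (glottal).
Every place of articulation has a voiced member except uvular, where /ʁ/ would be expected.

uvular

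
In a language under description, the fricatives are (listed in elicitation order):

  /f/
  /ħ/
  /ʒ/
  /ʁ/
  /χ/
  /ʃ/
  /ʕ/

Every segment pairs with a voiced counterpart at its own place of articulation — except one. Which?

Postalveolar: /ʃ/ ~ /ʒ/
Uvular: /χ/ ~ /ʁ/
Pharyngeal: /ħ/ ~ /ʕ/
Labiodental: only /f/ (voiceless); no voiced partner.
So /f/ is the unpaired segment.

/f/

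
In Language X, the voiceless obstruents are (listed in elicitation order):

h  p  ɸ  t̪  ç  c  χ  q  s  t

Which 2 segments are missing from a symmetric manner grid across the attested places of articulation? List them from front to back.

place of articulation  stop      fricative
bilabial          p         ɸ       
dental            t̪        —       
alveolar          t         s       
palatal           c         ç       
uvular            q         χ       
glottal           —         h       
Gaps, from front to back: dental lacks fricative (/θ/); glottal lacks stop (/ʔ/).

/θ/, /ʔ/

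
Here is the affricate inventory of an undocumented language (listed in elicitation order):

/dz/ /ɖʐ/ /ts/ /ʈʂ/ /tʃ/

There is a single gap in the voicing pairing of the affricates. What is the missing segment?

/dʒ/

alveolar: voiceless /ts/, voiced /dz/.
postalveolar: voiceless /tʃ/, voiced —.
retroflex: voiceless /ʈʂ/, voiced /ɖʐ/.
The postalveolar row has no voiced member, so the gap is the voiced postalveolar affricate /dʒ/.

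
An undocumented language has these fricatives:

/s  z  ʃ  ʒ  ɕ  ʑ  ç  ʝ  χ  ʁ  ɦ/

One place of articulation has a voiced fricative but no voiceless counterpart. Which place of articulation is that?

place of articulation  voiceless  voiced  
alveolar          s         z       
postalveolar      ʃ         ʒ       
alveolo-palatal   ɕ         ʑ       
palatal           ç         ʝ       
uvular            χ         ʁ       
glottal           —         ɦ       
Every place of articulation has a voiceless member except glottal, where /h/ would be expected.

glottal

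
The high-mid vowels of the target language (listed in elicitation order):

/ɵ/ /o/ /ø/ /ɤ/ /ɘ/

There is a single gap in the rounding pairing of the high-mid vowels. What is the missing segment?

/e/

Unrounded: /ɘ/ (central), /ɤ/ (back).
Rounded: /ø/ (front), /ɵ/ (central), /o/ (back).
The front row has no unrounded member, so the gap is the front unrounded vowel /e/.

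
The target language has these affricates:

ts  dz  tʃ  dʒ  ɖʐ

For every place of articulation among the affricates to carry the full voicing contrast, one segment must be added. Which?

/ʈʂ/

Voiceless: /ts/ (alveolar), /tʃ/ (postalveolar).
Voiced: /dz/ (alveolar), /dʒ/ (postalveolar), /ɖʐ/ (retroflex).
The retroflex row has no voiceless member, so the gap is the voiceless retroflex affricate /ʈʂ/.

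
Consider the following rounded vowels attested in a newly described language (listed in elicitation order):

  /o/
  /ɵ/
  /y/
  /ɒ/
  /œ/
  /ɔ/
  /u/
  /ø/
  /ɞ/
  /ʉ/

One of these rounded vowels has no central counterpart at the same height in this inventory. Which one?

High: /y/ ~ /ʉ/ ~ /u/
High-mid: /ø/ ~ /ɵ/ ~ /o/
Low-mid: /œ/ ~ /ɞ/ ~ /ɔ/
Low: only /ɒ/ (back); no central partner.
So /ɒ/ is the unpaired segment.

/ɒ/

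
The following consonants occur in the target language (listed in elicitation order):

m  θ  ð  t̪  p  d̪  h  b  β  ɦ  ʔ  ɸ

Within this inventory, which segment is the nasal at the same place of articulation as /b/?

/m/

/b/ is a voiced bilabial stop.
The nasal at the same place is a bilabial nasal — in this inventory, /m/.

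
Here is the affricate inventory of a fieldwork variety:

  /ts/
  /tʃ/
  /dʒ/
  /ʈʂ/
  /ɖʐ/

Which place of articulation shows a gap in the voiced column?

alveolar

Voiceless: /ts/ (alveolar), /tʃ/ (postalveolar), /ʈʂ/ (retroflex).
Voiced: /dʒ/ (postalveolar), /ɖʐ/ (retroflex).
Every place of articulation has a voiced member except alveolar, where /dz/ would be expected.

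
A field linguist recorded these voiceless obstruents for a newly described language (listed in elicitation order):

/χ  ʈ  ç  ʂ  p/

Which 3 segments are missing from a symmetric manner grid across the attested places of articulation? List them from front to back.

/ɸ/, /c/, /q/

Stop: /p/ (bilabial), /ʈ/ (retroflex).
Fricative: /ʂ/ (retroflex), /ç/ (palatal), /χ/ (uvular).
Gaps, from front to back: bilabial lacks fricative (/ɸ/); palatal lacks stop (/c/); uvular lacks stop (/q/).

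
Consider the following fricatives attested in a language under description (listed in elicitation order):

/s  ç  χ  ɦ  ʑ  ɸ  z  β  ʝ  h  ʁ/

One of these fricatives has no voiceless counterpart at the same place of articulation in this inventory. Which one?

/ʑ/

Bilabial: /ɸ/ ~ /β/
Alveolar: /s/ ~ /z/
Palatal: /ç/ ~ /ʝ/
Uvular: /χ/ ~ /ʁ/
Glottal: /h/ ~ /ɦ/
Alveolo-palatal: only /ʑ/ (voiced); no voiceless partner.
So /ʑ/ is the unpaired segment.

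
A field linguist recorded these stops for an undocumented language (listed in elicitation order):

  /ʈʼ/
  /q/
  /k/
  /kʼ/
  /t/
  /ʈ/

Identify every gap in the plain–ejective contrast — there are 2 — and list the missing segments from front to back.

/tʼ/, /qʼ/

alveolar: plain /t/, ejective —.
retroflex: plain /ʈ/, ejective /ʈʼ/.
velar: plain /k/, ejective /kʼ/.
uvular: plain /q/, ejective —.
Gaps, from front to back: alveolar lacks ejective (/tʼ/); uvular lacks ejective (/qʼ/).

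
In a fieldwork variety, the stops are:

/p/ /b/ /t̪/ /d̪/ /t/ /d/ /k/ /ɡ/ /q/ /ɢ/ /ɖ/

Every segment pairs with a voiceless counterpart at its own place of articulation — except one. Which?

Bilabial: /p/ ~ /b/
Dental: /t̪/ ~ /d̪/
Alveolar: /t/ ~ /d/
Velar: /k/ ~ /ɡ/
Uvular: /q/ ~ /ɢ/
Retroflex: only /ɖ/ (voiced); no voiceless partner.
So /ɖ/ is the unpaired segment.

/ɖ/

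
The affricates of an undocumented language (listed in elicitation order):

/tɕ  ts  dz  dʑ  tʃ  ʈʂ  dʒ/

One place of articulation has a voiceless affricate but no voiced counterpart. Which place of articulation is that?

retroflex

place of articulation  voiceless  voiced  
alveolar          ts        dz      
postalveolar      tʃ        dʒ      
retroflex         ʈʂ        —       
alveolo-palatal   tɕ        dʑ      
Every place of articulation has a voiced member except retroflex, where /ɖʐ/ would be expected.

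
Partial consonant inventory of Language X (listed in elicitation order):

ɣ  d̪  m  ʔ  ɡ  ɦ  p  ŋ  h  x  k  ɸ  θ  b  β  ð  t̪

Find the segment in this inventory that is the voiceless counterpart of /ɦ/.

/ɦ/ is a voiced glottal fricative.
The voiceless counterpart is a voiceless glottal fricative — in this inventory, /h/.

/h/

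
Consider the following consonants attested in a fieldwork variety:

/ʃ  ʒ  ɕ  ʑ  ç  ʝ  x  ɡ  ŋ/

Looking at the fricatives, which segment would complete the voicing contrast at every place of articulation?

/ɣ/

postalveolar: voiceless /ʃ/, voiced /ʒ/.
alveolo-palatal: voiceless /ɕ/, voiced /ʑ/.
palatal: voiceless /ç/, voiced /ʝ/.
velar: voiceless /x/, voiced —.
The velar row has no voiced member, so the gap is the voiced velar fricative /ɣ/.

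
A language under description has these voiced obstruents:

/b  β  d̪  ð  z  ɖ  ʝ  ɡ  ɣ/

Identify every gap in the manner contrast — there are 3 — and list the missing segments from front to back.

place of articulation  stop      fricative
bilabial          b         β       
dental            d̪        ð       
alveolar          —         z       
retroflex         ɖ         —       
palatal           —         ʝ       
velar             ɡ         ɣ       
Gaps, from front to back: alveolar lacks stop (/d/); retroflex lacks fricative (/ʐ/); palatal lacks stop (/ɟ/).

/d/, /ʐ/, /ɟ/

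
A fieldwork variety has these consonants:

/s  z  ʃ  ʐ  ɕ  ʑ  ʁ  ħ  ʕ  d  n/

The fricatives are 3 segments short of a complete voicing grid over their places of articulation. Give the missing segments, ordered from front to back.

/ʒ/, /ʂ/, /χ/

alveolar: voiceless /s/, voiced /z/.
postalveolar: voiceless /ʃ/, voiced —.
retroflex: voiceless —, voiced /ʐ/.
alveolo-palatal: voiceless /ɕ/, voiced /ʑ/.
uvular: voiceless —, voiced /ʁ/.
pharyngeal: voiceless /ħ/, voiced /ʕ/.
Gaps, from front to back: postalveolar lacks voiced (/ʒ/); retroflex lacks voiceless (/ʂ/); uvular lacks voiceless (/χ/).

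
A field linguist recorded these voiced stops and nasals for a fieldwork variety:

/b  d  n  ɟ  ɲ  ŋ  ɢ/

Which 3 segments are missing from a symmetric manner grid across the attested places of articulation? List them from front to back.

Oral stop: /b/ (bilabial), /d/ (alveolar), /ɟ/ (palatal), /ɢ/ (uvular).
Nasal: /n/ (alveolar), /ɲ/ (palatal), /ŋ/ (velar).
Gaps, from front to back: bilabial lacks nasal (/m/); velar lacks oral stop (/ɡ/); uvular lacks nasal (/ɴ/).

/m/, /ɡ/, /ɴ/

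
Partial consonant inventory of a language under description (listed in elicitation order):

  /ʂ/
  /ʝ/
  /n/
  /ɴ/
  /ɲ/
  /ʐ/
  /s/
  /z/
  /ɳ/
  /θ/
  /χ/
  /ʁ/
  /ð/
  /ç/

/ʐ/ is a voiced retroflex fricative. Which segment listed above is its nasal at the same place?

/ɳ/

The nasal at the same place is a retroflex nasal — in this inventory, /ɳ/.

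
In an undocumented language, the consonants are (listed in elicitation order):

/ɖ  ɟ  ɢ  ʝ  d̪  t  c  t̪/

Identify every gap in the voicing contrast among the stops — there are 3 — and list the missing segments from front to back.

/d/, /ʈ/, /q/

dental: voiceless /t̪/, voiced /d̪/.
alveolar: voiceless /t/, voiced —.
retroflex: voiceless —, voiced /ɖ/.
palatal: voiceless /c/, voiced /ɟ/.
uvular: voiceless —, voiced /ɢ/.
Gaps, from front to back: alveolar lacks voiced (/d/); retroflex lacks voiceless (/ʈ/); uvular lacks voiceless (/q/).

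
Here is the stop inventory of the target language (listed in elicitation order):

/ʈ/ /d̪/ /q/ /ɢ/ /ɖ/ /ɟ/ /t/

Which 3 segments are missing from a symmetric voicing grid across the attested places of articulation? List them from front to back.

/t̪/, /d/, /c/

Voiceless: /t/ (alveolar), /ʈ/ (retroflex), /q/ (uvular).
Voiced: /d̪/ (dental), /ɖ/ (retroflex), /ɟ/ (palatal), /ɢ/ (uvular).
Gaps, from front to back: dental lacks voiceless (/t̪/); alveolar lacks voiced (/d/); palatal lacks voiceless (/c/).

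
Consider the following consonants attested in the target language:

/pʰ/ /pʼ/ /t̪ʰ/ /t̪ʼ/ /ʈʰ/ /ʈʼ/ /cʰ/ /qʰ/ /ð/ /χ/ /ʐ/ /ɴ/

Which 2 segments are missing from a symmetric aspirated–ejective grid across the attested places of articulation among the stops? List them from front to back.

/cʼ/, /qʼ/

place of articulation  aspirated  ejective
bilabial          pʰ        pʼ      
dental            t̪ʰ       t̪ʼ     
retroflex         ʈʰ        ʈʼ      
palatal           cʰ        —       
uvular            qʰ        —       
Gaps, from front to back: palatal lacks ejective (/cʼ/); uvular lacks ejective (/qʼ/).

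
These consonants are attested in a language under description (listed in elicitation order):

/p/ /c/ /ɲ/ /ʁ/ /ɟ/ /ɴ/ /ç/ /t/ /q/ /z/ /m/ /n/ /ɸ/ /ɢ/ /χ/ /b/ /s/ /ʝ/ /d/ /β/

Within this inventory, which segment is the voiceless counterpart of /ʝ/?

/ç/

/ʝ/ is a voiced palatal fricative.
The voiceless counterpart is a voiceless palatal fricative — in this inventory, /ç/.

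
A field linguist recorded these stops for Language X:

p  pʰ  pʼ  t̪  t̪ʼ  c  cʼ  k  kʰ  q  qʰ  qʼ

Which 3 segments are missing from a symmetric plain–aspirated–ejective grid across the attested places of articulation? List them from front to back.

place of articulation  plain     aspirated  ejective
bilabial          p         pʰ        pʼ      
dental            t̪        —         t̪ʼ     
palatal           c         —         cʼ      
velar             k         kʰ        —       
uvular            q         qʰ        qʼ      
Gaps, from front to back: dental lacks aspirated (/t̪ʰ/); palatal lacks aspirated (/cʰ/); velar lacks ejective (/kʼ/).

/t̪ʰ/, /cʰ/, /kʼ/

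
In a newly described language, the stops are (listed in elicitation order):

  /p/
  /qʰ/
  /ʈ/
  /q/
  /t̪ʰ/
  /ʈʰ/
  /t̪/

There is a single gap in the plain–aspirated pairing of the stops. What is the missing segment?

Plain: /p/ (bilabial), /t̪/ (dental), /ʈ/ (retroflex), /q/ (uvular).
Aspirated: /t̪ʰ/ (dental), /ʈʰ/ (retroflex), /qʰ/ (uvular).
The bilabial row has no aspirated member, so the gap is the aspirated bilabial stop /pʰ/.

/pʰ/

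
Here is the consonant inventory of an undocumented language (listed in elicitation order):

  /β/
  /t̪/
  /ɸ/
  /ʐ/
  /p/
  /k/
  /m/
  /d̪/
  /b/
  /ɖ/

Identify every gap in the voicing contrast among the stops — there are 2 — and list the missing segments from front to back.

place of articulation  voiceless  voiced  
bilabial          p         b       
dental            t̪        d̪      
retroflex         —         ɖ       
velar             k         —       
Gaps, from front to back: retroflex lacks voiceless (/ʈ/); velar lacks voiced (/ɡ/).

/ʈ/, /ɡ/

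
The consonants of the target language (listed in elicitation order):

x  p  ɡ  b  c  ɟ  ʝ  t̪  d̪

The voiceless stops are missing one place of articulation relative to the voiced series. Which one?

velar

place of articulation  voiceless  voiced  
bilabial          p         b       
dental            t̪        d̪      
palatal           c         ɟ       
velar             —         ɡ       
Every place of articulation has a voiceless member except velar, where /k/ would be expected.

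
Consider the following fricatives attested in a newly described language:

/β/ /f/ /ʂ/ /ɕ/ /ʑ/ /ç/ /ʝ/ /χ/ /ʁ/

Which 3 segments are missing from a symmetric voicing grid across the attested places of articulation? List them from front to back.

/ɸ/, /v/, /ʐ/

bilabial: voiceless —, voiced /β/.
labiodental: voiceless /f/, voiced —.
retroflex: voiceless /ʂ/, voiced —.
alveolo-palatal: voiceless /ɕ/, voiced /ʑ/.
palatal: voiceless /ç/, voiced /ʝ/.
uvular: voiceless /χ/, voiced /ʁ/.
Gaps, from front to back: bilabial lacks voiceless (/ɸ/); labiodental lacks voiced (/v/); retroflex lacks voiced (/ʐ/).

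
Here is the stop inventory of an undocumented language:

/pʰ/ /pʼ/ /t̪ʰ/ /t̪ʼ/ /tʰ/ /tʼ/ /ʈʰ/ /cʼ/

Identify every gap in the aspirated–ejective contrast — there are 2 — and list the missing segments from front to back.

place of articulation  aspirated  ejective
bilabial          pʰ        pʼ      
dental            t̪ʰ       t̪ʼ     
alveolar          tʰ        tʼ      
retroflex         ʈʰ        —       
palatal           —         cʼ      
Gaps, from front to back: retroflex lacks ejective (/ʈʼ/); palatal lacks aspirated (/cʰ/).

/ʈʼ/, /cʰ/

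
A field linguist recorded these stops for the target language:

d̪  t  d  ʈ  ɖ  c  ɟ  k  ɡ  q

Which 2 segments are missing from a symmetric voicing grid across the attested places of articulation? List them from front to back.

/t̪/, /ɢ/

Voiceless: /t/ (alveolar), /ʈ/ (retroflex), /c/ (palatal), /k/ (velar), /q/ (uvular).
Voiced: /d̪/ (dental), /d/ (alveolar), /ɖ/ (retroflex), /ɟ/ (palatal), /ɡ/ (velar).
Gaps, from front to back: dental lacks voiceless (/t̪/); uvular lacks voiced (/ɢ/).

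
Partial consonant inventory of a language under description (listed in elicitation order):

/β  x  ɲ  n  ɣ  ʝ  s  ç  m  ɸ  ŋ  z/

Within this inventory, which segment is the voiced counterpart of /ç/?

/ç/ is a voiceless palatal fricative.
The voiced counterpart is a voiced palatal fricative — in this inventory, /ʝ/.

/ʝ/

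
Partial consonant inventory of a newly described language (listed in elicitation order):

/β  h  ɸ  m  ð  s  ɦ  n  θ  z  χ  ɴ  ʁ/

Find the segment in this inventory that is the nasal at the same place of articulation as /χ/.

/χ/ is a voiceless uvular fricative.
The nasal at the same place is an uvular nasal — in this inventory, /ɴ/.

/ɴ/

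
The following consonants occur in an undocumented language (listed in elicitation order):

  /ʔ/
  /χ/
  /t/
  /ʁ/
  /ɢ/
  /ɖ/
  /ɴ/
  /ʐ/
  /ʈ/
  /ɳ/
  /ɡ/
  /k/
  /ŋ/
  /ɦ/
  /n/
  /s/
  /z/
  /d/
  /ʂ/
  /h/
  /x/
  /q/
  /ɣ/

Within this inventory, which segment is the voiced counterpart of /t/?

/t/ is a voiceless alveolar stop.
The voiced counterpart is a voiced alveolar stop — in this inventory, /d/.

/d/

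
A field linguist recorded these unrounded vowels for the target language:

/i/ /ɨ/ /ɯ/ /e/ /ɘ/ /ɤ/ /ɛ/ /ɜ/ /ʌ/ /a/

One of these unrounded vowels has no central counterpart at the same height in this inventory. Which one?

High: /i/ ~ /ɨ/ ~ /ɯ/
High-mid: /e/ ~ /ɘ/ ~ /ɤ/
Low-mid: /ɛ/ ~ /ɜ/ ~ /ʌ/
Low: only /a/ (front); no central partner.
So /a/ is the unpaired segment.

/a/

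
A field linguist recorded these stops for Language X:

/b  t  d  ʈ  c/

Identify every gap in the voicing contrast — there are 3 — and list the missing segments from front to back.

/p/, /ɖ/, /ɟ/

place of articulation  voiceless  voiced  
bilabial          —         b       
alveolar          t         d       
retroflex         ʈ         —       
palatal           c         —       
Gaps, from front to back: bilabial lacks voiceless (/p/); retroflex lacks voiced (/ɖ/); palatal lacks voiced (/ɟ/).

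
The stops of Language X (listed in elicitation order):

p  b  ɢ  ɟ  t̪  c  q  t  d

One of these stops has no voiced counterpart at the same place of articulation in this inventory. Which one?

Bilabial: /p/ ~ /b/
Alveolar: /t/ ~ /d/
Palatal: /c/ ~ /ɟ/
Uvular: /q/ ~ /ɢ/
Dental: only /t̪/ (voiceless); no voiced partner.
So /t̪/ is the unpaired segment.

/t̪/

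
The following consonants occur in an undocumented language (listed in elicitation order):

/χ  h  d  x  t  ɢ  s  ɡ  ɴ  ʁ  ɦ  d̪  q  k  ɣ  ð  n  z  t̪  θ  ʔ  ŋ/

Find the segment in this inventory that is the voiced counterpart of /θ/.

/ð/

/θ/ is a voiceless dental fricative.
The voiced counterpart is a voiced dental fricative — in this inventory, /ð/.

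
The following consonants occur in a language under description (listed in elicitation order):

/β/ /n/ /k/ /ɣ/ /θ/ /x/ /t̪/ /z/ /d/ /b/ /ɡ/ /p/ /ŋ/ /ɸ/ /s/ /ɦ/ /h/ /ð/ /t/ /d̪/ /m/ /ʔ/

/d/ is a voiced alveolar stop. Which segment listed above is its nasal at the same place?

/n/

The nasal at the same place is an alveolar nasal — in this inventory, /n/.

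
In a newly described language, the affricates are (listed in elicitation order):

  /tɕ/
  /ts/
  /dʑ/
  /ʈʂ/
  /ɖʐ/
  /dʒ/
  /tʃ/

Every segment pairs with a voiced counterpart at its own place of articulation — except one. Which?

/ts/

Postalveolar: /tʃ/ ~ /dʒ/
Retroflex: /ʈʂ/ ~ /ɖʐ/
Alveolo-palatal: /tɕ/ ~ /dʑ/
Alveolar: only /ts/ (voiceless); no voiced partner.
So /ts/ is the unpaired segment.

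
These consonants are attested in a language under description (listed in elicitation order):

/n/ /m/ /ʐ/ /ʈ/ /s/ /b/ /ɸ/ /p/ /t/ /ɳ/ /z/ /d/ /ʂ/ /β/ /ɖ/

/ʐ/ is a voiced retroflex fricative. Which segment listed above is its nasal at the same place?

The nasal at the same place is a retroflex nasal — in this inventory, /ɳ/.

/ɳ/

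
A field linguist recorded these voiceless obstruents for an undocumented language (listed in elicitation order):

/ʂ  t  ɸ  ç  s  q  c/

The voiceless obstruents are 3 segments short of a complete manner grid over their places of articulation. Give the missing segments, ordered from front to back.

Stop: /t/ (alveolar), /c/ (palatal), /q/ (uvular).
Fricative: /ɸ/ (bilabial), /s/ (alveolar), /ʂ/ (retroflex), /ç/ (palatal).
Gaps, from front to back: bilabial lacks stop (/p/); retroflex lacks stop (/ʈ/); uvular lacks fricative (/χ/).

/p/, /ʈ/, /χ/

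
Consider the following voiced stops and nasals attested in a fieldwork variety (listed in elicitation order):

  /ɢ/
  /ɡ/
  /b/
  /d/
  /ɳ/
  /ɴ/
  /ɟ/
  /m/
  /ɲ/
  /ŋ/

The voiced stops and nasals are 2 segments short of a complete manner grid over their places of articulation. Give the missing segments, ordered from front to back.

/n/, /ɖ/

Oral stop: /b/ (bilabial), /d/ (alveolar), /ɟ/ (palatal), /ɡ/ (velar), /ɢ/ (uvular).
Nasal: /m/ (bilabial), /ɳ/ (retroflex), /ɲ/ (palatal), /ŋ/ (velar), /ɴ/ (uvular).
Gaps, from front to back: alveolar lacks nasal (/n/); retroflex lacks oral stop (/ɖ/).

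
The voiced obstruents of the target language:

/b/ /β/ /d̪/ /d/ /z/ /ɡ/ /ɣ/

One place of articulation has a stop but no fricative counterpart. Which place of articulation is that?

dental

place of articulation  stop      fricative
bilabial          b         β       
dental            d̪        —       
alveolar          d         z       
velar             ɡ         ɣ       
Every place of articulation has a fricative member except dental, where /ð/ would be expected.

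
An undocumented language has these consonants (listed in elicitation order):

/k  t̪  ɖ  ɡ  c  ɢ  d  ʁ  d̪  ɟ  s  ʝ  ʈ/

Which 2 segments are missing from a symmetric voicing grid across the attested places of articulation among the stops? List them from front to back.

/t/, /q/

place of articulation  voiceless  voiced  
dental            t̪        d̪      
alveolar          —         d       
retroflex         ʈ         ɖ       
palatal           c         ɟ       
velar             k         ɡ       
uvular            —         ɢ       
Gaps, from front to back: alveolar lacks voiceless (/t/); uvular lacks voiceless (/q/).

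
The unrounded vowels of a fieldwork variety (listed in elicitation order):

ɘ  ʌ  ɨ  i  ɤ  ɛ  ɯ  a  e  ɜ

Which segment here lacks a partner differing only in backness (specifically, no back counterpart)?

/a/

High: /i/ ~ /ɨ/ ~ /ɯ/
High-mid: /e/ ~ /ɘ/ ~ /ɤ/
Low-mid: /ɛ/ ~ /ɜ/ ~ /ʌ/
Low: only /a/ (front); no back partner.
So /a/ is the unpaired segment.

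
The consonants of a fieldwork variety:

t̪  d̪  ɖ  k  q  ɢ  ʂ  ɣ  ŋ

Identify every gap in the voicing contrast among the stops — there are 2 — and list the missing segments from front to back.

/ʈ/, /ɡ/

place of articulation  voiceless  voiced  
dental            t̪        d̪      
retroflex         —         ɖ       
velar             k         —       
uvular            q         ɢ       
Gaps, from front to back: retroflex lacks voiceless (/ʈ/); velar lacks voiced (/ɡ/).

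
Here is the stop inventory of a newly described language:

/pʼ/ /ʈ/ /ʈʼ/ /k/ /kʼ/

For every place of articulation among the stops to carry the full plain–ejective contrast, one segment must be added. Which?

/p/

place of articulation  plain     ejective
bilabial          —         pʼ      
retroflex         ʈ         ʈʼ      
velar             k         kʼ      
The bilabial row has no plain member, so the gap is the plain bilabial stop /p/.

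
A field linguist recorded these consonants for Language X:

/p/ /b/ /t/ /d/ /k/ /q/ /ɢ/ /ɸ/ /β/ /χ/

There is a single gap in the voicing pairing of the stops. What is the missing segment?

place of articulation  voiceless  voiced  
bilabial          p         b       
alveolar          t         d       
velar             k         —       
uvular            q         ɢ       
The velar row has no voiced member, so the gap is the voiced velar stop /ɡ/.

/ɡ/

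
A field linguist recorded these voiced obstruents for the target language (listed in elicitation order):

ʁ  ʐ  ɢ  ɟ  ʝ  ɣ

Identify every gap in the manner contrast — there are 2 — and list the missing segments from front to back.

Stop: /ɟ/ (palatal), /ɢ/ (uvular).
Fricative: /ʐ/ (retroflex), /ʝ/ (palatal), /ɣ/ (velar), /ʁ/ (uvular).
Gaps, from front to back: retroflex lacks stop (/ɖ/); velar lacks stop (/ɡ/).

/ɖ/, /ɡ/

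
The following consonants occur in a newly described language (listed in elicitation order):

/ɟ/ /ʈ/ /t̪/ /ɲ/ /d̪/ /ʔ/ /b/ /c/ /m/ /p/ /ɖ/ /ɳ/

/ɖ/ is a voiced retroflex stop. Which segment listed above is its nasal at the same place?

The nasal at the same place is a retroflex nasal — in this inventory, /ɳ/.

/ɳ/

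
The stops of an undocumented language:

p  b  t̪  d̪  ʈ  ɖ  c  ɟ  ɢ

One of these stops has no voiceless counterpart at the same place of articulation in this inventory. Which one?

/ɢ/

Bilabial: /p/ ~ /b/
Dental: /t̪/ ~ /d̪/
Retroflex: /ʈ/ ~ /ɖ/
Palatal: /c/ ~ /ɟ/
Uvular: only /ɢ/ (voiced); no voiceless partner.
So /ɢ/ is the unpaired segment.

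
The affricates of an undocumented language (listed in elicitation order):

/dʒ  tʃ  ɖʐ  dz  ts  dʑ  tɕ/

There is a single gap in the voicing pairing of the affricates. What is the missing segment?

/ʈʂ/

Voiceless: /ts/ (alveolar), /tʃ/ (postalveolar), /tɕ/ (alveolo-palatal).
Voiced: /dz/ (alveolar), /dʒ/ (postalveolar), /ɖʐ/ (retroflex), /dʑ/ (alveolo-palatal).
The retroflex row has no voiceless member, so the gap is the voiceless retroflex affricate /ʈʂ/.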